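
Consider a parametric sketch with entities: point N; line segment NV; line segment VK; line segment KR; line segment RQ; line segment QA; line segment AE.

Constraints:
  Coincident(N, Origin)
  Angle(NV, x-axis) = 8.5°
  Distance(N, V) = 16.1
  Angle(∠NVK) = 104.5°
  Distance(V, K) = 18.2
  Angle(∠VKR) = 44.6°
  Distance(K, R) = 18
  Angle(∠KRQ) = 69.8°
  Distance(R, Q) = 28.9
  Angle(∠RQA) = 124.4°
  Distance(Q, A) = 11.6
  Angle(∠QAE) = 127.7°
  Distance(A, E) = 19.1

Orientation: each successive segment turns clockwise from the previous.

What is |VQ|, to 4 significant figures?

15.17

N is at the origin; NV runs at 8.5° with length 16.1, so V = (15.92, 2.380). ∠NVK = 104.5° gives VK at -67.00° from the x-axis; with |VK| = 18.2, K = (23.03, -14.37). ∠VKR = 44.6° gives KR at 157.6° from the x-axis; with |KR| = 18.0, R = (6.393, -7.514). ∠KRQ = 69.8° gives RQ at 47.40° from the x-axis; with |RQ| = 28.9, Q = (25.95, 13.76). Then |VQ| = |Q − V| = 15.17.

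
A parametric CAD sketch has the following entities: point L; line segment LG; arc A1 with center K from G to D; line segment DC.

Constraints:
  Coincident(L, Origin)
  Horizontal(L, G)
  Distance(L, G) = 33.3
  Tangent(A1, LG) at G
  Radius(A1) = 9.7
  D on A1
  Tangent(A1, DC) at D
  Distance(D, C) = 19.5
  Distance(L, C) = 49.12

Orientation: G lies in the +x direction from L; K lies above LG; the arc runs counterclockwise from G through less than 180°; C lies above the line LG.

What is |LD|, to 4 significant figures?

44.38

Checks: L = (0.00, 0.00) ✓; |LG| = 33.30 ✓; |KD| = 9.700 ✓; ∠(KD, DC) = 90.00° ✓; |DC| = 19.50 ✓; |LC| = 49.12 ✓.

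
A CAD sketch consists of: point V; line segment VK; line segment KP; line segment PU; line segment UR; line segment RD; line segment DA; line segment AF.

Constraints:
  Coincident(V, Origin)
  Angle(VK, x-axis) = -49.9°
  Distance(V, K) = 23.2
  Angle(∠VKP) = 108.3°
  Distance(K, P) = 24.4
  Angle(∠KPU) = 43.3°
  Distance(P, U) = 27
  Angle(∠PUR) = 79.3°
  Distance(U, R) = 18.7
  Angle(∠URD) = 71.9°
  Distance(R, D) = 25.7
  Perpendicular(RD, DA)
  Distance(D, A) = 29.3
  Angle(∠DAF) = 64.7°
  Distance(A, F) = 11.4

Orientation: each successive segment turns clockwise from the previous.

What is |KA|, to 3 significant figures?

36.5

∠URD = 71.9° gives RD at -107° from the x-axis; with |RD| = 25.7, D = (7.82, -36.3). The perpendicularity gives DA at right angles to RD, so DA runs at 163°; with |DA| = 29.3, A = (-20.2, -27.7). Then |KA| = |A − K| = 36.5.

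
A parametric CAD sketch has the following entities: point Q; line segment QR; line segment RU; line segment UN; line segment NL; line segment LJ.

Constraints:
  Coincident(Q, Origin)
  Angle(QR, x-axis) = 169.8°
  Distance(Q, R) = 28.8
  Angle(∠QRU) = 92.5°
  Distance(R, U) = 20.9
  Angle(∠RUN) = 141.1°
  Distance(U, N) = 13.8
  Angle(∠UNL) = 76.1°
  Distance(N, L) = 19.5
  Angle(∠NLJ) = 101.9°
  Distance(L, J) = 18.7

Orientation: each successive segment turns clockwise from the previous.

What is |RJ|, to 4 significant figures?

8.446

Q is at the origin; QR runs at 169.8° with length 28.8, so R = (-28.34, 5.100). ∠QRU = 92.5° gives RU at 82.30° from the x-axis; with |RU| = 20.9, U = (-25.54, 25.81). ∠RUN = 141.1° gives UN at 43.40° from the x-axis; with |UN| = 13.8, N = (-15.52, 35.29). ∠UNL = 76.1° gives NL at -60.50° from the x-axis; with |NL| = 19.5, L = (-5.916, 18.32). ∠NLJ = 101.9° gives LJ at -138.6° from the x-axis; with |LJ| = 18.7, J = (-19.94, 5.955). Then |RJ| = |J − R| = 8.446.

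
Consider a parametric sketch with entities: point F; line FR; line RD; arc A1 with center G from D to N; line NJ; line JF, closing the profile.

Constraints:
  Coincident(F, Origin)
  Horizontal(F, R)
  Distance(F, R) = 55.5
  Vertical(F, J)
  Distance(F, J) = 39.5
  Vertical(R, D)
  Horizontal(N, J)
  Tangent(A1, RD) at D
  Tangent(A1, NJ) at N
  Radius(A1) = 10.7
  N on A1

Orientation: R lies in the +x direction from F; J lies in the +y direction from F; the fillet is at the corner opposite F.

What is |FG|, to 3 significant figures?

53.3

FJ is vertical with |FJ| = 39.5 and J on the +y side, so J = (0.00, 39.5). The virtual corner opposite F is at (55.5, 39.5). Since A1 is tangent to RD there, GD ⟂ RD and tangency of A1 to NJ means the radius GN is perpendicular to NJ, with radius 10.7, so the center G sits 10.7 in from both sides at G = (44.8, 28.8). Then |FG| = |G − F| = 53.3.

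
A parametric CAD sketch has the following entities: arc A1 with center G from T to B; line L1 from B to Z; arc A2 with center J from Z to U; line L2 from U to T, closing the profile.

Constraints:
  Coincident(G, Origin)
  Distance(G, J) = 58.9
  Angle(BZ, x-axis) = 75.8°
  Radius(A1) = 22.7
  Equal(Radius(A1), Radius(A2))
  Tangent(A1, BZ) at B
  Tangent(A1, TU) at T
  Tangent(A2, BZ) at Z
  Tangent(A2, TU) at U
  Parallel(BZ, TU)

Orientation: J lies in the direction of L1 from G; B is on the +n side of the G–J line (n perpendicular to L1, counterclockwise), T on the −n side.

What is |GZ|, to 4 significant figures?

63.12

The slot axis is L1's direction at 75.8°, so u = (cos 75.8°, sin 75.8°) = (0.2453, 0.9694) and n = (−sin 75.8°, cos 75.8°) = (-0.9694, 0.2453). G is at the origin and J lies 58.9 along u from G, so J = 58.9·u = (14.45, 57.10). Tangency of A1 to both parallel lines with radius 22.7 puts B and T at G ± 22.7·n: B = (-22.01, 5.568), T = (22.01, -5.568). Equal radii place Z and U the same way about J: Z = J + 22.7·n = (-7.558, 62.67), U = J − 22.7·n = (36.46, 51.53). Then |GZ| = |Z − G| = 63.12.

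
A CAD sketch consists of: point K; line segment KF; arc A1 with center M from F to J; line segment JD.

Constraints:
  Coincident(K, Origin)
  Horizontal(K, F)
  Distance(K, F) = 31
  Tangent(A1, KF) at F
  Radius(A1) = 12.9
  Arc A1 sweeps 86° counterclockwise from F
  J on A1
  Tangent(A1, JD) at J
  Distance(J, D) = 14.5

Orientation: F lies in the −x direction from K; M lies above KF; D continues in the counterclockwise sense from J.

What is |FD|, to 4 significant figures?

29.88

K is at the origin; KF is horizontal with |KF| = 31.0 and F on the −x side, so F = (-31.00, 0.000). Since A1 is tangent to KF there, MF ⟂ KF, so M = F + (0, 12.9) = (-31.00, 12.90). On A1, F sits at bearing -90° from M; an 86° counterclockwise sweep puts J at bearing -4°, so J = M + 12.9·(cos -4°, sin -4°) = (-18.13, 12.00). A1 meets JD tangentially, so MJ is at right angles to JD, so JD runs along (−sin -4°, cos -4°); with |JD| = 14.5, D = (-17.12, 26.46). Then |FD| = |D − F| = 29.88.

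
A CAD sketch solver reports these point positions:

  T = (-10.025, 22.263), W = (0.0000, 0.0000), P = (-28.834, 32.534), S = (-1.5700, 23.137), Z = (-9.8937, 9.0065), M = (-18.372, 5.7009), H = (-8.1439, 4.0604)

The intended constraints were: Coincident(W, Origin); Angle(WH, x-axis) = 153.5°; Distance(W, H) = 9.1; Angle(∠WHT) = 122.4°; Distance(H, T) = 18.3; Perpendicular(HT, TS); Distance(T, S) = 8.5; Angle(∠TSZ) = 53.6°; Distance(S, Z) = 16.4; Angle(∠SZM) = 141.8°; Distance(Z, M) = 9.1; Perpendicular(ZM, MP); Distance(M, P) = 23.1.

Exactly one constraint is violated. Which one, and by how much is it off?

Distance(M, P) = 23.1 — off by 5.70.

W = (0.00, 0.00) ✓; WH at 153.5° ✓; |WH| = 9.100 ✓; ∠WHT = 122.4° ✓; |HT| = 18.30 ✓; ∠(HT, TS) = 90.00° ✓; |TS| = 8.500 ✓; ∠TSZ = 53.60° ✓; |SZ| = 16.40 ✓; ∠SZM = 141.8° ✓; |ZM| = 9.100 ✓; ∠(ZM, MP) = 90.00° ✓; |MP| = 28.80 ✗.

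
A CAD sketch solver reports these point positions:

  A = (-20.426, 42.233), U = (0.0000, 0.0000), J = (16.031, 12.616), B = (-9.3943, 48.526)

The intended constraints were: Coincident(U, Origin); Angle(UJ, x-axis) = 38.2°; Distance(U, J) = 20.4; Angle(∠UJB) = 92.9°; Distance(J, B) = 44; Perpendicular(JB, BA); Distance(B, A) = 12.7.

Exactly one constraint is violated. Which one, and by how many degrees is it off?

Perpendicular(JB, BA) — off by 5.60°.

U = (0.00, 0.00) ✓; UJ at 38.20° ✓; |UJ| = 20.40 ✓; ∠UJB = 92.90° ✓; |JB| = 44.00 ✓; ∠(JB, BA) = 84.40° ✗; |BA| = 12.70 ✓.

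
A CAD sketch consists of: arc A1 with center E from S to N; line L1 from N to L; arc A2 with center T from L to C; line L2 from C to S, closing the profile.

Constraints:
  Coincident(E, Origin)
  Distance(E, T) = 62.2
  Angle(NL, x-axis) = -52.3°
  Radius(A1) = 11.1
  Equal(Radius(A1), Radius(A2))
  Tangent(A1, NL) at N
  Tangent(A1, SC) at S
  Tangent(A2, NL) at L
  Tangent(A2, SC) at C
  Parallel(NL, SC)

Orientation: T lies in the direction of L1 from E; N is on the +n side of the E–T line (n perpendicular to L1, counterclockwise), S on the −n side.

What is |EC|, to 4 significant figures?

63.18

The slot axis is L1's direction at -52.3°, so u = (cos -52.3°, sin -52.3°) = (0.6115, -0.7912) and n = (−sin -52.3°, cos -52.3°) = (0.7912, 0.6115). E is at the origin and T lies 62.2 along u from E, so T = 62.2·u = (38.04, -49.21). Tangency of A1 to both parallel lines with radius 11.1 puts N and S at E ± 11.1·n: N = (8.783, 6.788), S = (-8.783, -6.788). Equal radii place L and C the same way about T: L = T + 11.1·n = (46.82, -42.43), C = T − 11.1·n = (29.25, -56.00). Then |EC| = |C − E| = 63.18.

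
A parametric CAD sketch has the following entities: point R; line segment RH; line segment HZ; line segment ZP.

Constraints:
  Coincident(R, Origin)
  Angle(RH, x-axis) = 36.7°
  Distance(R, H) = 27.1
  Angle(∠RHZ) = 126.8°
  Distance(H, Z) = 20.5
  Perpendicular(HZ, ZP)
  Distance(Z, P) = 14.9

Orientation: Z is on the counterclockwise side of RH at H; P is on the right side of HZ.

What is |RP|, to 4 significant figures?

51.85

R is at the origin; RH runs at 36.7° with length 27.1, so H = 27.1·(cos 36.7°, sin 36.7°) = (21.73, 16.20). ∠RHZ = 126.8°, so HZ runs at 36.7° + (180° − 126.8°) = 89.90° from the x-axis; with |HZ| = 20.5, Z = H + 20.5·(cos 89.90°, sin 89.90°) = (21.76, 36.70). HZ ⟂ ZP; with |ZP| = 14.9 on the right of HZ, P = Z + 14.9·(1.000, -0.001745) = (36.66, 36.67). Then |RP| = |P − R| = 51.85.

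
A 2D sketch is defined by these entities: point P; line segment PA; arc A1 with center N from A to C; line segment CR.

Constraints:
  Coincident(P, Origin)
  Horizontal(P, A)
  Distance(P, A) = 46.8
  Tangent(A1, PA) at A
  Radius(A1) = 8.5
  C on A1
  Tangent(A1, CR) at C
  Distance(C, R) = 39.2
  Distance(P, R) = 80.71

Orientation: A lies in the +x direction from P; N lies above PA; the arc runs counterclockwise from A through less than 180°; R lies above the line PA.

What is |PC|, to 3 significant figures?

55.0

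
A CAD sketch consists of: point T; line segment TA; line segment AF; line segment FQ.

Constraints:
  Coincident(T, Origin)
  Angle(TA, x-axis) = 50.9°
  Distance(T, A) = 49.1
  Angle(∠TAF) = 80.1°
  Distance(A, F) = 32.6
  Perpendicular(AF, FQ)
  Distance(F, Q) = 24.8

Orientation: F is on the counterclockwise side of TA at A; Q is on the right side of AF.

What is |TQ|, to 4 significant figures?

77.05

∠TAF = 80.1°, so AF runs at 50.9° + (180° − 80.1°) = 150.8° from the x-axis; with |AF| = 32.6, F = A + 32.6·(cos 150.8°, sin 150.8°) = (2.509, 54.01). AF is perpendicular to FQ; with |FQ| = 24.8 on the right of AF, Q = F + 24.8·(0.4879, 0.8729) = (14.61, 75.66). Then |TQ| = |Q − T| = 77.05.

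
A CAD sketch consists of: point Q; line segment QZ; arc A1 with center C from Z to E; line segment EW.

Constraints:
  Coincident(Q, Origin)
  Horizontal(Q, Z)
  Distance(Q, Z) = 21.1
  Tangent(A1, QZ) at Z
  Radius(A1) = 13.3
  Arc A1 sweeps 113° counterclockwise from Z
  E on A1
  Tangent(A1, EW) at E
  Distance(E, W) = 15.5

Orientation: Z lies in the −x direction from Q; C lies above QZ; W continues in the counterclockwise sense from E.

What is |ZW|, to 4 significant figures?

33.34

Q is at the origin; QZ is horizontal with |QZ| = 21.1 and Z on the −x side, so Z = (-21.10, 0.000). The tangent condition forces CZ to be normal to QZ, so C = Z + (0, 13.3) = (-21.10, 13.30). On A1, Z sits at bearing -90° from C; a 113° counterclockwise sweep puts E at bearing 23°, so E = C + 13.3·(cos 23°, sin 23°) = (-8.857, 18.50). Since A1 is tangent to EW there, CE ⟂ EW, so EW runs along (−sin 23°, cos 23°); with |EW| = 15.5, W = (-14.91, 32.76). Then |ZW| = |W − Z| = 33.34.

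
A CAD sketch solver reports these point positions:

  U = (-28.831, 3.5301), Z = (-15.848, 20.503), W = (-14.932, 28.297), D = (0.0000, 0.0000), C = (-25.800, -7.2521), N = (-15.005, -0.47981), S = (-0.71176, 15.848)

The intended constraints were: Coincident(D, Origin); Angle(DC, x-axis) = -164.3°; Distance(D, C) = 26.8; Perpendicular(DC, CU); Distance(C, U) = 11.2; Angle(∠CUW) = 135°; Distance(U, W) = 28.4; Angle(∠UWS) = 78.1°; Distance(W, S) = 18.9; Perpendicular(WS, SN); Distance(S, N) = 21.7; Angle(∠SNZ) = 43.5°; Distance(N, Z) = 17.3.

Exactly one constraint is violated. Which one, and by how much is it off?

Distance(N, Z) = 17.3 — off by 3.70.

D = (0.00, 0.00) ✓; DC at -164.3° ✓; |DC| = 26.80 ✓; ∠(DC, CU) = 90.00° ✓; |CU| = 11.20 ✓; ∠CUW = 135.0° ✓; |UW| = 28.40 ✓; ∠UWS = 78.10° ✓; |WS| = 18.90 ✓; ∠(WS, SN) = 90.00° ✓; |SN| = 21.70 ✓; ∠SNZ = 43.50° ✓; |NZ| = 21.00 ✗.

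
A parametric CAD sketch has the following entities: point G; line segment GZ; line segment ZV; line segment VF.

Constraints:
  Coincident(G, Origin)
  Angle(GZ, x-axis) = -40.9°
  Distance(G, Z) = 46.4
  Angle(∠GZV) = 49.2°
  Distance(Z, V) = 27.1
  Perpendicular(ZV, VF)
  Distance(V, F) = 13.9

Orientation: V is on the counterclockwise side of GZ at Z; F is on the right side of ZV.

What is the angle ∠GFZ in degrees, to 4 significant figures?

66.60°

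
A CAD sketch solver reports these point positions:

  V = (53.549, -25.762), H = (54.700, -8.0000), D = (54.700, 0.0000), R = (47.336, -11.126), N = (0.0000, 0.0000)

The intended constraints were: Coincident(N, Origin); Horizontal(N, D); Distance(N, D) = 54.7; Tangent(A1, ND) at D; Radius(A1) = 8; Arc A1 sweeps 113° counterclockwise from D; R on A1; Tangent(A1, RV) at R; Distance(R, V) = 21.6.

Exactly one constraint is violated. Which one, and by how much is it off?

Distance(R, V) = 21.6 — off by 5.70.

N = (0.00, 0.00) ✓; N.y = 0.00, D.y = 0.00 ✓; |ND| = 54.70 ✓; ∠(HD, DN) = 90.00° ✓; |HD| = 8.000 ✓; bearing(H→R) − bearing(H→D) = 113.0° ✓; |HR| = 8.000 ✓; ∠(HR, RV) = 90.00° ✓; |RV| = 15.90 ✗.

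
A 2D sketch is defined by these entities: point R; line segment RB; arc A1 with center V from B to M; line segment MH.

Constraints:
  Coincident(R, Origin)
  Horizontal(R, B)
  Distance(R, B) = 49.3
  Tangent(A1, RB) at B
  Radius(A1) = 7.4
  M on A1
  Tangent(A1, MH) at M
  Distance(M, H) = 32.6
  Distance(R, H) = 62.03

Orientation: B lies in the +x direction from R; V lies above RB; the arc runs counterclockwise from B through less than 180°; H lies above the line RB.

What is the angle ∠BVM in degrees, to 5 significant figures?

107.11°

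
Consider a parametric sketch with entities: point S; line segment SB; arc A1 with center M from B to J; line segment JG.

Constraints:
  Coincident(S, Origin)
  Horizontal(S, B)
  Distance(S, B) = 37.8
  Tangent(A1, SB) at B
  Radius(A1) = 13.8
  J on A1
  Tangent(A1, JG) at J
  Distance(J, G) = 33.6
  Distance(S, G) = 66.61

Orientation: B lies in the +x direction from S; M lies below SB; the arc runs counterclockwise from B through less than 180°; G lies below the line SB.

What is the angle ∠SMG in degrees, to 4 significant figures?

120.8°

S is at the origin; S and B share the same y with |SB| = 37.8 and B on the +x side, so B = (37.80, 0.000). Since A1 is tangent to SB there, MB ⟂ SB, so M = B + (0, -13.8) = (37.80, -13.80). Since MJ ⟂ JG (tangency), |MG| = √(13.8² + 33.6²) = 36.32 regardless of where J sits on A1. So G lies on both circle(S, 66.61) and circle(M, 36.32); the below-SB intersection is G = (44.59, -49.48). J is the foot of the tangent from G: J = (26.24, -21.34).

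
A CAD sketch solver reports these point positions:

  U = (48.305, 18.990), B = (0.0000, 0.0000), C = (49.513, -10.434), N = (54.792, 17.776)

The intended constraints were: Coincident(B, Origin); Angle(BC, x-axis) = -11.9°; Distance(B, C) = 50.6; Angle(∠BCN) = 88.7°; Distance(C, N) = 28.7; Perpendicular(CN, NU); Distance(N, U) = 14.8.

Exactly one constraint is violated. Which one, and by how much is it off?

Distance(N, U) = 14.8 — off by 8.20.

B = (0.00, 0.00) ✓; BC at -11.90° ✓; |BC| = 50.60 ✓; ∠BCN = 88.70° ✓; |CN| = 28.70 ✓; ∠(CN, NU) = 90.00° ✓; |NU| = 6.600 ✗.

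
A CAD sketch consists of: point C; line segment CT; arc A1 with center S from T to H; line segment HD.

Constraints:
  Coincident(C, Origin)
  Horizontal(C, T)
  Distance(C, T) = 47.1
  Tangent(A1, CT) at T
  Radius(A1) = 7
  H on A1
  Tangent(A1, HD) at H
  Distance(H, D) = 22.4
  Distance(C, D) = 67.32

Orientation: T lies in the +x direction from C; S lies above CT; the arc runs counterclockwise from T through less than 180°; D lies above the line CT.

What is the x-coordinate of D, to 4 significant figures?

62.69

Checks: C.y = 0.00, T.y = 0.00 ✓; |CT| = 47.10 ✓; |SH| = 7.000 ✓; ∠(SH, HD) = 90.00° ✓; |HD| = 22.40 ✓; |CD| = 67.32 ✓.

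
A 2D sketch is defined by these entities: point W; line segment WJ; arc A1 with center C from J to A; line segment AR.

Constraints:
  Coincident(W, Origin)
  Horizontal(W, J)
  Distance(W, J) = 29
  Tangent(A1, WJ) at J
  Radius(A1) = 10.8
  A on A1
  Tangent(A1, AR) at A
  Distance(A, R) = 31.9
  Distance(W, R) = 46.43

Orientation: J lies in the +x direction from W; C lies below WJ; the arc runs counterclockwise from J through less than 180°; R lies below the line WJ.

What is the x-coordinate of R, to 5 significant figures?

18.219

W is at the origin; WJ is horizontal with |WJ| = 29.0 and J on the +x side, so J = (29.000, 0.0000). Since A1 is tangent to WJ there, CJ ⟂ WJ, so C = J + (0, -10.8) = (29.000, -10.800). Since CA ⟂ AR (tangency), |CR| = √(10.8² + 31.9²) = 33.679 regardless of where A sits on A1. So R lies on both circle(W, 46.43) and circle(C, 33.679); the below-WJ intersection is R = (18.219, -42.706). A is the foot of the tangent from R: A = (18.200, -10.806).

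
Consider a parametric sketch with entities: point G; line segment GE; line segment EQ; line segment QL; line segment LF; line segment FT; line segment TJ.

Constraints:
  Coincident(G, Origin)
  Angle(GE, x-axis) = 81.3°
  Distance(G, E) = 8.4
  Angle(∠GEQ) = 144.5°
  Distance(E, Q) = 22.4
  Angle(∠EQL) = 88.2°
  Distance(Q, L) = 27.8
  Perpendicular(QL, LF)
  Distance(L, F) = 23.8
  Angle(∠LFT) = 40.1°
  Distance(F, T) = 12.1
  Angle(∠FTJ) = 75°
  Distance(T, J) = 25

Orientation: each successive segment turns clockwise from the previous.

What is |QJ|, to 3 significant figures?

42.8

G is at the origin; GE runs at 81.3° with length 8.4, so E = (1.27, 8.30). ∠GEQ = 144.5° gives EQ at 45.8° from the x-axis; with |EQ| = 22.4, Q = (16.9, 24.4). ∠EQL = 88.2° gives QL at -46.0° from the x-axis; with |QL| = 27.8, L = (36.2, 4.36). QL is perpendicular to LF, so LF runs at -136°; with |LF| = 23.8, F = (19.1, -12.2). ∠LFT = 40.1° gives FT at 84.1° from the x-axis; with |FT| = 12.1, T = (20.3, -0.132). ∠FTJ = 75.0° gives TJ at -20.9° from the x-axis; with |TJ| = 25.0, J = (43.7, -9.05). Then |QJ| = |J − Q| = 42.8.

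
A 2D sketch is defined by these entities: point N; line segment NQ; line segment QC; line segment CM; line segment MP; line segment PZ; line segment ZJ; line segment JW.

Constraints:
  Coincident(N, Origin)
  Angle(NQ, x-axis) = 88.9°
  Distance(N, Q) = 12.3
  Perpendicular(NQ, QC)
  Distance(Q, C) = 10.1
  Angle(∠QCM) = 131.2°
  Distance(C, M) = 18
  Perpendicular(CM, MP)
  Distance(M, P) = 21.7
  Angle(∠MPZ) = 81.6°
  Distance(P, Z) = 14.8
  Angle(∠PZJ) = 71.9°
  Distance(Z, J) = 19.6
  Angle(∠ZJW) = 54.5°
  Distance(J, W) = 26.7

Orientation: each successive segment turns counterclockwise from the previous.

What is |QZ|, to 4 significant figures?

15.58

CM is perpendicular to MP, so MP runs at -42.30°; with |MP| = 21.7, P = (-5.926, -15.43). ∠MPZ = 81.6° gives PZ at 56.10° from the x-axis; with |PZ| = 14.8, Z = (2.328, -3.142). Then |QZ| = |Z − Q| = 15.58.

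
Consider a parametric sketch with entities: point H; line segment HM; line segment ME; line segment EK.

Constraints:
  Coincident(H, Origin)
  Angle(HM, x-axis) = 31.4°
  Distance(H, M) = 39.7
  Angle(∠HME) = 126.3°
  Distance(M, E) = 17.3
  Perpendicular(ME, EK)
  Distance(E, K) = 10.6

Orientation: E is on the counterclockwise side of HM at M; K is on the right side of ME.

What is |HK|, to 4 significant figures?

58.99

∠HME = 126.3°, so ME runs at 31.4° + (180° − 126.3°) = 85.10° from the x-axis; with |ME| = 17.3, E = M + 17.3·(cos 85.10°, sin 85.10°) = (35.36, 37.92). ME ⟂ EK; with |EK| = 10.6 on the right of ME, K = E + 10.6·(0.9963, -0.08542) = (45.92, 37.02). Then |HK| = |K − H| = 58.99.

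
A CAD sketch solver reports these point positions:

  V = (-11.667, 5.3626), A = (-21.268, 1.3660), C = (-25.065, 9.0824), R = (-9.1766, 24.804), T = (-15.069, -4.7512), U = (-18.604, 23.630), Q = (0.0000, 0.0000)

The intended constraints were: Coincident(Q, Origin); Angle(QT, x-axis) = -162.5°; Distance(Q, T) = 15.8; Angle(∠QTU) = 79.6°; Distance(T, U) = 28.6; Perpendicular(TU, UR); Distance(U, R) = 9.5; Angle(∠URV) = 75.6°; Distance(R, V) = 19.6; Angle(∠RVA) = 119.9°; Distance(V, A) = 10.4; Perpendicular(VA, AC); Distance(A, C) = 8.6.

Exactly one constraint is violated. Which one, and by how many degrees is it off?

Perpendicular(VA, AC) — off by 3.60°.

Q = (0.00, 0.00) ✓; QT at -162.5° ✓; |QT| = 15.80 ✓; ∠QTU = 79.60° ✓; |TU| = 28.60 ✓; ∠(TU, UR) = 90.00° ✓; |UR| = 9.500 ✓; ∠URV = 75.60° ✓; |RV| = 19.60 ✓; ∠RVA = 119.9° ✓; |VA| = 10.40 ✓; ∠(VA, AC) = 86.40° ✗; |AC| = 8.600 ✓.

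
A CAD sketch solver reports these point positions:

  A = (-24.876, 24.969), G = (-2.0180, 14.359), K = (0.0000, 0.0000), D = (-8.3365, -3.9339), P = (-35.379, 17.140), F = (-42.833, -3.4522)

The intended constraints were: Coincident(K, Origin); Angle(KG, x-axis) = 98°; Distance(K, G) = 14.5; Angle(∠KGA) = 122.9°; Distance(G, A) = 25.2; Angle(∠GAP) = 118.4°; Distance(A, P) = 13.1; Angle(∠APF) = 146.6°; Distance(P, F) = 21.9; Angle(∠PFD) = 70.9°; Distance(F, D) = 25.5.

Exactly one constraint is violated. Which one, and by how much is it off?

Distance(F, D) = 25.5 — off by 9.00.

K = (0.00, 0.00) ✓; KG at 98.00° ✓; |KG| = 14.50 ✓; ∠KGA = 122.9° ✓; |GA| = 25.20 ✓; ∠GAP = 118.4° ✓; |AP| = 13.10 ✓; ∠APF = 146.6° ✓; |PF| = 21.90 ✓; ∠PFD = 70.90° ✓; |FD| = 34.50 ✗.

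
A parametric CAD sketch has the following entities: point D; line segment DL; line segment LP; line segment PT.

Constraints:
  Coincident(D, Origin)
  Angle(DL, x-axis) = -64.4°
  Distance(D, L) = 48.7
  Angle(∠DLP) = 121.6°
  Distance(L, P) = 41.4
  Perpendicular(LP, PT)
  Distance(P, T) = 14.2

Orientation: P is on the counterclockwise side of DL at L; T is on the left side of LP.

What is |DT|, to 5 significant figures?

72.265

D is at the origin; DL runs at -64.4° with length 48.7, so L = 48.7·(cos -64.4°, sin -64.4°) = (21.043, -43.919). ∠DLP = 121.6°, so LP runs at -64.4° + (180° − 121.6°) = -6.0000° from the x-axis; with |LP| = 41.4, P = L + 41.4·(cos -6.0000°, sin -6.0000°) = (62.216, -48.247). LP ⟂ PT; with |PT| = 14.2 on the left of LP, T = P + 14.2·(0.10453, 0.99452) = (63.700, -34.125). Then |DT| = |T − D| = 72.265.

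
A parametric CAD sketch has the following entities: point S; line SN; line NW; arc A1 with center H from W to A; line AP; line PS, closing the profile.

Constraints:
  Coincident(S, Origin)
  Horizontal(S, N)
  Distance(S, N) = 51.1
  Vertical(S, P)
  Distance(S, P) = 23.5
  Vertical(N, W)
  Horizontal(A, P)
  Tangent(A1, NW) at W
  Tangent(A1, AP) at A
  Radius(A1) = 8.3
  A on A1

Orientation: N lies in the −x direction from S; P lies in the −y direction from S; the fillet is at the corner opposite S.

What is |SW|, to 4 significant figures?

53.31

S is at the origin; S and N share the same y with |SN| = 51.1 and N on the −x side, so N = (-51.10, 0.000). S and P share the same x with |SP| = 23.5 and P on the −y side, so P = (0.000, -23.50). The virtual corner opposite S is at (-51.10, -23.50). A1 meets NW tangentially, so HW is at right angles to NW and since A1 is tangent to AP there, HA ⟂ AP, with radius 8.3, so the center H sits 8.3 in from both sides at H = (-42.80, -15.20). That places the tangent points at W = (-51.10, -15.20) on NW and A = (-42.80, -23.50) on AP. Then |SW| = |W − S| = 53.31.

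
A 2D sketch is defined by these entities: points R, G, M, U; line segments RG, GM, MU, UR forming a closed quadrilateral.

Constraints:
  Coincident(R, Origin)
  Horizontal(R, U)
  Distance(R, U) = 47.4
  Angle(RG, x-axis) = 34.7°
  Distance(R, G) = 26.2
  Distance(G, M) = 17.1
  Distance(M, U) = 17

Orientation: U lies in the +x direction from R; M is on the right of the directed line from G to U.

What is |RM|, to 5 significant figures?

30.404

R is at the origin; R and U share the same y with |RU| = 47.4 and U in +x, so U = (47.4, 0). RG runs at 34.7° with |RG| = 26.2, so G = (21.540, 14.915). M is determined by |GM| = 17.1 and |MU| = 17.0 together: it lies at the intersection of circle(G, 17.1) and circle(U, 17.0). With |GU| = 29.853, the foot of the radical line on GU is 14.984 from G and the perpendicular offset is √(17.1² − 14.984²) = 8.2404. Taking the right-of-GU solution: M = (30.402, 0.29085).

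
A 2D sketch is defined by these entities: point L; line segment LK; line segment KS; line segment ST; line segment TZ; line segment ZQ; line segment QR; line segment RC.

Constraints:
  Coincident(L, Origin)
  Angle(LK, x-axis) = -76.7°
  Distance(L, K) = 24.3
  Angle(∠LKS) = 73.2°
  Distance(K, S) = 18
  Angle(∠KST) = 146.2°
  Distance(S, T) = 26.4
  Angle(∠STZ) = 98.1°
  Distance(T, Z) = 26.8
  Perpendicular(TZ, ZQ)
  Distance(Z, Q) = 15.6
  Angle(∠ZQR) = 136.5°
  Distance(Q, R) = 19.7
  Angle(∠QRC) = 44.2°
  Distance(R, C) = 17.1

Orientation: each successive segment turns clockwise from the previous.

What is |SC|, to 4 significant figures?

21.42

∠ZQR = 136.5° gives QR at -72.70° from the x-axis; with |QR| = 19.7, R = (-0.8262, -9.576). ∠QRC = 44.2° gives RC at 151.5° from the x-axis; with |RC| = 17.1, C = (-15.85, -1.417). Then |SC| = |C − S| = 21.42.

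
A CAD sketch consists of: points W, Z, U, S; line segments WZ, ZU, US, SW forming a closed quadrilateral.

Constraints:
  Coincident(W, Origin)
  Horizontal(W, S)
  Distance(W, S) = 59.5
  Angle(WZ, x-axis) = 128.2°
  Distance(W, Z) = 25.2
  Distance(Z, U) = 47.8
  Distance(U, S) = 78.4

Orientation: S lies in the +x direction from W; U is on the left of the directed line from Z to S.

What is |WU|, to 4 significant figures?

61.20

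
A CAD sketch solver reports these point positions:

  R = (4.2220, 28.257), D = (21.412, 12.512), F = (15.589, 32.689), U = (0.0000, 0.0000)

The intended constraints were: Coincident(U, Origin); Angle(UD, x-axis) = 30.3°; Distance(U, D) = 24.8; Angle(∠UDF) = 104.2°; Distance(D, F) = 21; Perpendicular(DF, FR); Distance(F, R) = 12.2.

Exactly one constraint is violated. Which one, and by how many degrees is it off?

Perpendicular(DF, FR) — off by 5.20°.

U = (0.00, 0.00) ✓; UD at 30.30° ✓; |UD| = 24.80 ✓; ∠UDF = 104.2° ✓; |DF| = 21.00 ✓; ∠(DF, FR) = 95.20° ✗; |FR| = 12.20 ✓.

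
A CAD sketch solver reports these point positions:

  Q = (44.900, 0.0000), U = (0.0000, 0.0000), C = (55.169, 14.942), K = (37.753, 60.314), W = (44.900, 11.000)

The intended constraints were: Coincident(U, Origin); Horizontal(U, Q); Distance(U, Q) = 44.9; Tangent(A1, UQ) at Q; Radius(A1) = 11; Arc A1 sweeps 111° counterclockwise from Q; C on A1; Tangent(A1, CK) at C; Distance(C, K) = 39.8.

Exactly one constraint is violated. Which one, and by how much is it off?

Distance(C, K) = 39.8 — off by 8.80.

U = (0.00, 0.00) ✓; U.y = 0.00, Q.y = 0.00 ✓; |UQ| = 44.90 ✓; ∠(WQ, QU) = 90.00° ✓; |WQ| = 11.00 ✓; bearing(W→C) − bearing(W→Q) = 111.0° ✓; |WC| = 11.00 ✓; ∠(WC, CK) = 90.00° ✓; |CK| = 48.60 ✗.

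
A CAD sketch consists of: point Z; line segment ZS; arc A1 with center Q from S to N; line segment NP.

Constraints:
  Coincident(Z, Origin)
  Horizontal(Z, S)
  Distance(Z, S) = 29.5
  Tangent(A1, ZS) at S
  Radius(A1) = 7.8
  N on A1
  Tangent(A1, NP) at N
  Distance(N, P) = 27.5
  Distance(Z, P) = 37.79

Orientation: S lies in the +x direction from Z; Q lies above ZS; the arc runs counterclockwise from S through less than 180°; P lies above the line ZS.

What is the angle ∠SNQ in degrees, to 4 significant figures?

24.39°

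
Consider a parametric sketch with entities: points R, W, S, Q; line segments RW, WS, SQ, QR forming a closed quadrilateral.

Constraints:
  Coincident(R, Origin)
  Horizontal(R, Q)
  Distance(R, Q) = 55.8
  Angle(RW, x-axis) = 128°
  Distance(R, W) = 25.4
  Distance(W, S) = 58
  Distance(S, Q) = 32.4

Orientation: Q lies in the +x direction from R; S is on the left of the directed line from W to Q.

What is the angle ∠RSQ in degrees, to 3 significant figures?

80.9°

R is at the origin; RQ is horizontal with |RQ| = 55.8 and Q in +x, so Q = (55.8, 0). RW runs at 128.0° with |RW| = 25.4, so W = (-15.6, 20.0). S is determined by |WS| = 58.0 and |SQ| = 32.4 together: it lies at the intersection of circle(W, 58.0) and circle(Q, 32.4). With |WQ| = 74.2, the foot of the radical line on WQ is 52.7 from W and the perpendicular offset is √(58.0² − 52.7²) = 24.2. Taking the left-of-WQ solution: S = (41.6, 29.1).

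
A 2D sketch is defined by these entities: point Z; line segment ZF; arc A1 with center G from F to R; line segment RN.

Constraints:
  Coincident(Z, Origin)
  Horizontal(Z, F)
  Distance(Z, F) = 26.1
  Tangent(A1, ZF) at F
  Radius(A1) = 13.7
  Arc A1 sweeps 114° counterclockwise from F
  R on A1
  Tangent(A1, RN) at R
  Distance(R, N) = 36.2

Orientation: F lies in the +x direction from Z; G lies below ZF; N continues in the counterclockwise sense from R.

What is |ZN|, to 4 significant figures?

59.51

On A1, F sits at bearing 90° from G; a 114° counterclockwise sweep puts R at bearing 204°, so R = G + 13.7·(cos 204°, sin 204°) = (13.58, -19.27). Since A1 is tangent to RN there, GR ⟂ RN, so RN runs along (−sin 204°, cos 204°); with |RN| = 36.2, N = (28.31, -52.34). Then |ZN| = |N − Z| = 59.51.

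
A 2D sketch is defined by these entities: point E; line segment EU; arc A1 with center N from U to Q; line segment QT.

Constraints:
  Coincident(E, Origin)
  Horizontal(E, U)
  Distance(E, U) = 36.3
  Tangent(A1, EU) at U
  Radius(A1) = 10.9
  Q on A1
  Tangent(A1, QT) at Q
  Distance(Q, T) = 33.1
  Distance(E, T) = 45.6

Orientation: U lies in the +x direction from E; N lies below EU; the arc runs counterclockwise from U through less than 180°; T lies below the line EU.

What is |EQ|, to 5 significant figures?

27.078

E is at the origin; EU is horizontal with |EU| = 36.3 and U on the +x side, so U = (36.300, 0.0000). Since A1 is tangent to EU there, NU ⟂ EU, so N = U + (0, -10.9) = (36.300, -10.900). Since NQ ⟂ QT (tangency), |NT| = √(10.9² + 33.1²) = 34.849 regardless of where Q sits on A1. So T lies on both circle(E, 45.6) and circle(N, 34.849); the below-EU intersection is T = (19.294, -41.317). Q is the foot of the tangent from T: Q = (25.600, -8.8234).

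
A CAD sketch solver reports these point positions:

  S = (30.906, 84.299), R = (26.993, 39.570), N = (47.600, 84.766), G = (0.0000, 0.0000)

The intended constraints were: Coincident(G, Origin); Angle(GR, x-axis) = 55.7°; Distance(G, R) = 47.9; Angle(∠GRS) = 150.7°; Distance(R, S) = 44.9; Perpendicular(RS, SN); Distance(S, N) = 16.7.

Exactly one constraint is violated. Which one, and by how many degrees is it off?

Perpendicular(RS, SN) — off by 6.60°.

G = (0.00, 0.00) ✓; GR at 55.70° ✓; |GR| = 47.90 ✓; ∠GRS = 150.7° ✓; |RS| = 44.90 ✓; ∠(RS, SN) = 83.40° ✗; |SN| = 16.70 ✓.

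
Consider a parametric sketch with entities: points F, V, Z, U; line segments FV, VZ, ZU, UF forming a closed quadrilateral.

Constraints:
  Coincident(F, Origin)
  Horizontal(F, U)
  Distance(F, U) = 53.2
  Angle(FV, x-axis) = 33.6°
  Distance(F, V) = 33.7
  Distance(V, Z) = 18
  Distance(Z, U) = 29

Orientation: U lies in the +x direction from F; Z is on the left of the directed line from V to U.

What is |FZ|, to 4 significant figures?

51.67

F is at the origin; F and U share the same y with |FU| = 53.2 and U in +x, so U = (53.2, 0). FV runs at 33.6° with |FV| = 33.7, so V = (28.07, 18.65). Z is determined by |VZ| = 18.0 and |ZU| = 29.0 together: it lies at the intersection of circle(V, 18.0) and circle(U, 29.0). With |VU| = 31.29, the foot of the radical line on VU is 7.387 from V and the perpendicular offset is √(18.0² − 7.387²) = 16.41. Taking the left-of-VU solution: Z = (43.78, 27.43).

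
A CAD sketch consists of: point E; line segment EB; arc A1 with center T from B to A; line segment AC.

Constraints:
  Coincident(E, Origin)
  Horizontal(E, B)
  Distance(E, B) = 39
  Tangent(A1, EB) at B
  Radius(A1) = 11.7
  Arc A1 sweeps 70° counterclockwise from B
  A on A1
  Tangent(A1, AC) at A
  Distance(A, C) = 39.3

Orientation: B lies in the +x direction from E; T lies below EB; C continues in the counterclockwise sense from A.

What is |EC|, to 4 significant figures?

46.94

E is at the origin; E and B share the same y with |EB| = 39.0 and B on the +x side, so B = (39.00, 0.000). The tangent condition forces TB to be normal to EB, so T = B + (0, -11.7) = (39.00, -11.70). On A1, B sits at bearing 90° from T; a 70° counterclockwise sweep puts A at bearing 160°, so A = T + 11.7·(cos 160°, sin 160°) = (28.01, -7.698). The tangent condition forces TA to be normal to AC, so AC runs along (−sin 160°, cos 160°); with |AC| = 39.3, C = (14.56, -44.63). Then |EC| = |C − E| = 46.94.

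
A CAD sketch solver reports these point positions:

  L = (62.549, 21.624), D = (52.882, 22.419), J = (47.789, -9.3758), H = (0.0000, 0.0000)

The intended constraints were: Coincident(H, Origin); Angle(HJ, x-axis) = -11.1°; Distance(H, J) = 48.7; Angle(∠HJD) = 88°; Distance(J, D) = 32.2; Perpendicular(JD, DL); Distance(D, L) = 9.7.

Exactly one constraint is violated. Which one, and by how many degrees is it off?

Perpendicular(JD, DL) — off by 4.40°.

H = (0.00, 0.00) ✓; HJ at -11.10° ✓; |HJ| = 48.70 ✓; ∠HJD = 88.00° ✓; |JD| = 32.20 ✓; ∠(JD, DL) = 85.60° ✗; |DL| = 9.700 ✓.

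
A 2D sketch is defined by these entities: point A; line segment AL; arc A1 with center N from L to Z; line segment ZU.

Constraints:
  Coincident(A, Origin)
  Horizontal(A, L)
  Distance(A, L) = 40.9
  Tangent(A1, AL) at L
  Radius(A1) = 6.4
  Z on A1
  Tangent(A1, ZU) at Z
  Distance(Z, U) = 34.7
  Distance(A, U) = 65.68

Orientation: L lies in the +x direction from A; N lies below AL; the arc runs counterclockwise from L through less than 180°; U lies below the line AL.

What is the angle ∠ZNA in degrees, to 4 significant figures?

38.08°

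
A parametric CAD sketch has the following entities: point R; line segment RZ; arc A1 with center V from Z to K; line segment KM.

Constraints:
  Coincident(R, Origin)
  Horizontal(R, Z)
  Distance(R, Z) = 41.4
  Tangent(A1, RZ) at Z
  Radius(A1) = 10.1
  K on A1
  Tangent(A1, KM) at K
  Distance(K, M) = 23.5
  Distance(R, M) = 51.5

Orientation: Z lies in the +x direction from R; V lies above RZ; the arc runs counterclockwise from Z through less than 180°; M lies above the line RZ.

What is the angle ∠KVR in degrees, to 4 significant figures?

161.5°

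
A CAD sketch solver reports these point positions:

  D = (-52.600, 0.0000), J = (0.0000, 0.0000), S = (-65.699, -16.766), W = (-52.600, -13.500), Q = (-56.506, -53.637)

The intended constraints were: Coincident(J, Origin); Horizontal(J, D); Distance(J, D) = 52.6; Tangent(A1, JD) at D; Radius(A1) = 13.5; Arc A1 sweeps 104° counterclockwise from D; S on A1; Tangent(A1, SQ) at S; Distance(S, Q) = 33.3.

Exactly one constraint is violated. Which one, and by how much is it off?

Distance(S, Q) = 33.3 — off by 4.70.

J = (0.00, 0.00) ✓; J.y = 0.00, D.y = 0.00 ✓; |JD| = 52.60 ✓; ∠(WD, DJ) = 90.00° ✓; |WD| = 13.50 ✓; bearing(W→S) − bearing(W→D) = 104.0° ✓; |WS| = 13.50 ✓; ∠(WS, SQ) = 90.00° ✓; |SQ| = 38.00 ✗.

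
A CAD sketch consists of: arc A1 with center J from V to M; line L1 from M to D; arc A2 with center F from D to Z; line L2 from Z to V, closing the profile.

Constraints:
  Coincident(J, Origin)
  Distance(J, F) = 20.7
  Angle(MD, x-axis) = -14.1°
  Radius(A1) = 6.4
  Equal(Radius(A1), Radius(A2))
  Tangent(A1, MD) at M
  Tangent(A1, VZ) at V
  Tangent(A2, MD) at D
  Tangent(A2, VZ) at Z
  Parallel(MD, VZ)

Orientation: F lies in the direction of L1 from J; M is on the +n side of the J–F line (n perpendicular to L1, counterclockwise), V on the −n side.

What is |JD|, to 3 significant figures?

21.7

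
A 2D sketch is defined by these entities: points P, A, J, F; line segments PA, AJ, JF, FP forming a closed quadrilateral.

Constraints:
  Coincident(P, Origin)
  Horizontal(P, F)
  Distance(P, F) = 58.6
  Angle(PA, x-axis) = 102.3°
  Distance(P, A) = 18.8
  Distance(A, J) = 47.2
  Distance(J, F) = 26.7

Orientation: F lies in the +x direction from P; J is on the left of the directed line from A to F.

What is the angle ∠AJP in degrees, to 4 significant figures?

22.69°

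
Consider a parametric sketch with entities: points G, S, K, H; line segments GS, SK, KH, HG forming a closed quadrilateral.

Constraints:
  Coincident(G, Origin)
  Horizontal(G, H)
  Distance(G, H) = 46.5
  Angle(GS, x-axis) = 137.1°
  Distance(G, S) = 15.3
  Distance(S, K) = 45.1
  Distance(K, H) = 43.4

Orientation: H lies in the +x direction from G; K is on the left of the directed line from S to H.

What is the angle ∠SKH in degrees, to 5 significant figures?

82.973°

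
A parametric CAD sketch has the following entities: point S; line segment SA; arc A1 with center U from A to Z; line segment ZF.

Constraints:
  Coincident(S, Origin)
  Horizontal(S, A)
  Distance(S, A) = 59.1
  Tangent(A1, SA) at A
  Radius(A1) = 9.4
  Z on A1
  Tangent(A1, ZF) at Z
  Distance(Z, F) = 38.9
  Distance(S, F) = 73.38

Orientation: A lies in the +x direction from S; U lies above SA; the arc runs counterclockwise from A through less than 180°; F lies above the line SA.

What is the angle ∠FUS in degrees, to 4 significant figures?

92.42°

S is at the origin; S and A share the same y with |SA| = 59.1 and A on the +x side, so A = (59.10, 0.000). A1 meets SA tangentially, so UA is at right angles to SA, so U = A + (0, 9.4) = (59.10, 9.400). Since UZ ⟂ ZF (tangency), |UF| = √(9.4² + 38.9²) = 40.02 regardless of where Z sits on A1. So F lies on both circle(S, 73.38) and circle(U, 40.02); the above-SA intersection is F = (54.49, 49.15). Z is the foot of the tangent from F: Z = (67.92, 12.65).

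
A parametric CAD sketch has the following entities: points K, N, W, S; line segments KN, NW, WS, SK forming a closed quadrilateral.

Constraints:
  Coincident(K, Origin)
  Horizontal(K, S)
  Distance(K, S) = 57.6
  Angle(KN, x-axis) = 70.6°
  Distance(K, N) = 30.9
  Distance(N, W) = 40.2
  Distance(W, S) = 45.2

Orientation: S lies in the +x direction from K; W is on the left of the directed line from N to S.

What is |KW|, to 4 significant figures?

64.86

K is at the origin; KS is horizontal with |KS| = 57.6 and S in +x, so S = (57.6, 0). KN runs at 70.6° with |KN| = 30.9, so N = (10.26, 29.15). W is determined by |NW| = 40.2 and |WS| = 45.2 together: it lies at the intersection of circle(N, 40.2) and circle(S, 45.2). With |NS| = 55.59, the foot of the radical line on NS is 23.95 from N and the perpendicular offset is √(40.2² − 23.95²) = 32.28. Taking the left-of-NS solution: W = (47.59, 44.08).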